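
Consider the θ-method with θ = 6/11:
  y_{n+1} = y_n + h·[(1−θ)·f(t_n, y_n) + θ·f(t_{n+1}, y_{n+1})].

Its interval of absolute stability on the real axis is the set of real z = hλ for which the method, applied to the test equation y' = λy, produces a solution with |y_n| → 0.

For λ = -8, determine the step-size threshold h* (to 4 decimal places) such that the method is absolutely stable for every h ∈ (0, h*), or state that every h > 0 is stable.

With y'=λy (z=hλ):
  y_{n+1} = y_n + z·[5/11·y_n + 6/11·y_{n+1}] ⇒ (1 − 6/11z)y_{n+1} = (1 + 5/11z)y_n
  R(z) = (1 + 5/11z)/(1 − 6/11z).

Find x<0 with |R(x)|<1.
x=-1.78: |R|=0.0969
x=-2: |R|=0.0435
x=-10: |R|=0.5493
x=-100: |R|=0.8003
θ=6/11≥1/2 ⇒ |1+5/11x|<|1−6/11x| ∀x<0 ⇒ stable on all of ℝ⁻.

unbounded; (−∞, 0). Any h>0 works for λ=-8.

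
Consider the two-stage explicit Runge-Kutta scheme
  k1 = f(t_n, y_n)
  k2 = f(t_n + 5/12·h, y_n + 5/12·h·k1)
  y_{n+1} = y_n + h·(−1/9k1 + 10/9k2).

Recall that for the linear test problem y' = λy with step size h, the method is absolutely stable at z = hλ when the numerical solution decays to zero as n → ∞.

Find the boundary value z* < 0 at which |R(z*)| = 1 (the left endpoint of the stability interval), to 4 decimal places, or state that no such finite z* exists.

z* = -2.1600.

On y'=λy, z=hλ:
  k1=λy_n ⇒ h·k1=z·y_n;  k2=λ(1+5/12z)y_n ⇒ h·k2=z(1+5/12z)y_n
  y_{n+1}/y_n = 1 − 1/9z + 10/9z(1+5/12z) = 1 + z + 25/54z²
  R(z) = 1 + z + 25/54z².

Find x<0 with |R(x)|<1.
x=-0.43: |R|=0.6556
R=1: x+25/54x²=0 ⇒ x=−54/25=-2.1600; min R=1−1/(4·25/54)=0.4600>−1
Confirm numerically:
  x=-1.608: |R|=0.58907 <1
  x=-1.323: |R|=0.48734 <1
  x=-1.224: |R|=0.46960 <1
  x=-1.067: |R|=0.46008 <1
  x=-2.754: |R|=1.75735 >1
  x=-2.550: |R|=1.46042 >1
  x=-2.397: |R|=1.26300 >1
So |R|<1 on (-2.1600, 0).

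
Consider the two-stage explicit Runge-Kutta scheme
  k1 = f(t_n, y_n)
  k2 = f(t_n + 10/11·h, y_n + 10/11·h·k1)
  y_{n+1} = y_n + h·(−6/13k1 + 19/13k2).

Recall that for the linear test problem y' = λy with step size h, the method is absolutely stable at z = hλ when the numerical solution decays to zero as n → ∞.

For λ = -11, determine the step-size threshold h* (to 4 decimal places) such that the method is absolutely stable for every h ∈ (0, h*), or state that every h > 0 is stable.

(-0.7526,0); λ=-11 ⇒ h* = (143/190)/11 = 0.0684.

Test eqn y'=λy, z=hλ:
  k1=λy_n ⇒ h·k1=z·y_n;  k2=λ(1+10/11z)y_n ⇒ h·k2=z(1+10/11z)y_n
  y_{n+1}/y_n = 1 − 6/13z + 19/13z(1+10/11z) = 1 + z + 190/143z²
  ⇒ R(z) = 1 + z + 190/143z².

Need |R(x)|<1, x<0.
x=-1.58: |R|=2.7369
R=1: x+190/143x²=0 ⇒ x=−143/190=-0.7526; min R=1−1/(4·190/143)=0.8118>−1
Confirm numerically:
  x=-0.603: |R|=0.88012 <1
  x=-0.551: |R|=0.85239 <1
  x=-0.429: |R|=0.81553 <1
  x=-0.356: |R|=0.81239 <1
  x=-1.224: |R|=1.76658 >1
  x=-0.785: |R|=1.03376 >1
Stable set (-0.7526, 0).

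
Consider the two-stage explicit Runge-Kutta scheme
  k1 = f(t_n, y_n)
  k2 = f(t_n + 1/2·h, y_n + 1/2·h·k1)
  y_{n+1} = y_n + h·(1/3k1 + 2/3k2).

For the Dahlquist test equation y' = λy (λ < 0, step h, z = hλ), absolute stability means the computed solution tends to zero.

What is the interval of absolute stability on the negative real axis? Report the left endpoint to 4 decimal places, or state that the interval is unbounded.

Test eqn y'=λy, z=hλ:
  k1=λy_n ⇒ h·k1=z·y_n;  k2=λ(1+1/2z)y_n ⇒ h·k2=z(1+1/2z)y_n
  y_{n+1}/y_n = 1 + 1/3z + 2/3z(1+1/2z) = 1 + z + 1/3z²
  R(z) = 1 + z + 1/3z².

Solve |R(x)|<1 on ℝ⁻.
x=-1.2: |R|=0.2800
R=1: x+1/3x²=0 ⇒ x=−3=-3.0000; min R=1−1/(4·1/3)=0.2500>−1
Confirm numerically:
  x=-2.950: |R|=0.95083 <1
  x=-2.309: |R|=0.46816 <1
  x=-2.094: |R|=0.36761 <1
  x=-1.597: |R|=0.25314 <1
  x=-3.304: |R|=1.33481 >1
  x=-3.049: |R|=1.04980 >1
Interval (-3.0000, 0).

(-3.0000, 0).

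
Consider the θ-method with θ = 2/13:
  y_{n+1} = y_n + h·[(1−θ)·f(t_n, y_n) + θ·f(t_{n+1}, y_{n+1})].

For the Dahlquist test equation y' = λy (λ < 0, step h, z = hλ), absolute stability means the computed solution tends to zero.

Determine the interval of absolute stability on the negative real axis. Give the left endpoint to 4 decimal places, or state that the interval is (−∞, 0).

With y'=λy (z=hλ):
  y_{n+1} = y_n + z·[11/13·y_n + 2/13·y_{n+1}] ⇒ (1 − 2/13z)y_{n+1} = (1 + 11/13z)y_n
  so R(z) = (1 + 11/13z)/(1 − 2/13z).

Need |R(x)|<1, x<0.
x=-1.72: |R|=0.3601
R=−1: 1+11/13x = −1+2/13x ⇒ -9/13x=2 ⇒ x=2/(-9/13)=-2.8889
Confirm numerically:
  x=-2.639: |R|=0.87696 <1
  x=-1.854: |R|=0.44254 <1
  x=-1.821: |R|=0.42249 <1
  x=-3.212: |R|=1.14971 >1
  x=-3.171: |R|=1.13127 >1
So |R|<1 on (-2.8889, 0).

(-2.8889, 0).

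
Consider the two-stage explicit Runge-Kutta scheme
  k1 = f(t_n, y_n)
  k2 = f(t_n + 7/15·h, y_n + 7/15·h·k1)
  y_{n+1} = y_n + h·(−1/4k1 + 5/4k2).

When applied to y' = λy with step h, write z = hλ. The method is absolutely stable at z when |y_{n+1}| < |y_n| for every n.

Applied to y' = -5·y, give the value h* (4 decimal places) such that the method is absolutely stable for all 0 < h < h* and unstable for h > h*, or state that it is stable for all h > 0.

(-1.7143,0); λ=-5 ⇒ h* = (12/7)/5 = 0.3429.

Test eqn y'=λy, z=hλ:
  k1=λy_n ⇒ h·k1=z·y_n;  k2=λ(1+7/15z)y_n ⇒ h·k2=z(1+7/15z)y_n
  y_{n+1}/y_n = 1 − 1/4z + 5/4z(1+7/15z) = 1 + z + 7/12z²
  so R(z) = 1 + z + 7/12z².

Find x<0 with |R(x)|<1.
x=-0.91: |R|=0.5731
R=1: x+7/12x²=0 ⇒ x=−12/7=-1.7143; min R=1−1/(4·7/12)=0.5714>−1
Confirm numerically:
  x=-1.360: |R|=0.71893 <1
  x=-0.939: |R|=0.57534 <1
  x=-0.750: |R|=0.57812 <1
  x=-0.691: |R|=0.58753 <1
  x=-1.988: |R|=1.31742 >1
  x=-1.812: |R|=1.10328 >1
  x=-1.759: |R|=1.04588 >1
So |R|<1 on (-1.7143, 0).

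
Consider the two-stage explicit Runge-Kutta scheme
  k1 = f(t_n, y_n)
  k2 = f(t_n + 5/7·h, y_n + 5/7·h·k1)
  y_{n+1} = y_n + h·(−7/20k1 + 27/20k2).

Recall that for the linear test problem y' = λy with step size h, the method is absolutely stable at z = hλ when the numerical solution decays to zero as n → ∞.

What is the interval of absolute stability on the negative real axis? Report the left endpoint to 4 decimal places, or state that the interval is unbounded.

Set f=λy, z=hλ:
  k1=λy_n ⇒ h·k1=z·y_n;  k2=λ(1+5/7z)y_n ⇒ h·k2=z(1+5/7z)y_n
  y_{n+1}/y_n = 1 − 7/20z + 27/20z(1+5/7z) = 1 + z + 27/28z²
  R(z) = 1 + z + 27/28z².

Need |R(x)|<1, x<0.
x=-1.32: |R|=1.3602
R=1: x+27/28x²=0 ⇒ x=−28/27=-1.0370; min R=1−1/(4·27/28)=0.7407>−1
Confirm numerically:
  x=-0.883: |R|=0.86884 <1
  x=-0.857: |R|=0.85122 <1
  x=-0.684: |R|=0.76715 <1
  x=-1.262: |R|=1.27376 >1
  x=-1.260: |R|=1.27090 >1
  x=-1.092: |R|=1.05788 >1
Interval (-1.0370, 0).

z∈(-1.0370,0).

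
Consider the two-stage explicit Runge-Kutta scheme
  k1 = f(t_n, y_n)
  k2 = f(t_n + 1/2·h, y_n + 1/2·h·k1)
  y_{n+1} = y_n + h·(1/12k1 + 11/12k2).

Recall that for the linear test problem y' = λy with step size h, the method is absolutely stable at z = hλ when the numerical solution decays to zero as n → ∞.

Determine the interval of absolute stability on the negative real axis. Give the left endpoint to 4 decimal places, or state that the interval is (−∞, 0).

(-2.1818, 0).

Test eqn y'=λy, z=hλ:
  k1=λy_n ⇒ h·k1=z·y_n;  k2=λ(1+1/2z)y_n ⇒ h·k2=z(1+1/2z)y_n
  y_{n+1}/y_n = 1 + 1/12z + 11/12z(1+1/2z) = 1 + z + 11/24z²
  so R(z) = 1 + z + 11/24z².

Solve |R(x)|<1 on ℝ⁻.
x=-0.85: |R|=0.4811
R=1: x+11/24x²=0 ⇒ x=−24/11=-2.1818; min R=1−1/(4·11/24)=0.4545>−1
Confirm numerically:
  x=-1.796: |R|=0.68241 <1
  x=-1.006: |R|=0.45785 <1
  x=-0.954: |R|=0.46314 <1
  x=-2.696: |R|=1.63536 >1
  x=-2.376: |R|=1.21146 >1
Stable set (-2.1818, 0).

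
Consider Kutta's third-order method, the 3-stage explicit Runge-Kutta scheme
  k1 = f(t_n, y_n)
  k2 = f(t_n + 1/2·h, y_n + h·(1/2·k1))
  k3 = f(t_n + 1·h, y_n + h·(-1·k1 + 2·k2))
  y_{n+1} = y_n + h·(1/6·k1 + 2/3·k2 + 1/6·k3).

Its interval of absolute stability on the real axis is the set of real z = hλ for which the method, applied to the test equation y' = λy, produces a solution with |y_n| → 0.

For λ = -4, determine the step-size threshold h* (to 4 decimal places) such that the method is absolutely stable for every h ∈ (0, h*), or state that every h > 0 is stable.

Test eqn y'=λy, z=hλ:
  order 3, 3-stage ⇒ R(z)=1+z+z^2/2+z^3/6
  (e.g. R(-1.15)=0.25777, |R|=0.25777)

Find x<0 with |R(x)|<1.
x=-1.15: |R|=0.2578
|R(-2.09)|=0.4275 |R(-1.56)|=0.0241 |R(-1.23)|=0.2163
Bisect:
  x_lo=-3.0160 |R|=2.0401  x_hi=-0.3469 |R|=0.7063
  mid=-1.68143 |R|=0.06012 →hi
  mid=-2.34869 |R|=0.74989 →hi
  mid=-2.68232 |R|=1.30139 →lo
  mid=-2.51551 |R|=1.00455 →lo
  mid=-2.43210 |R|=0.87224 →hi
  mid=-2.47380 |R|=0.93711 →hi
  mid=-2.49466 |R|=0.97051 →hi
  mid=-2.50508 |R|=0.98745 →hi
  mid=-2.51030 |R|=0.99598 →hi
  mid=-2.51290 |R|=1.00026 →lo
  ...
  [-2.51290,-2.51274] ⇒ x*=-2.5127
Interval (-2.5127, 0).

(-2.5127,0); λ=-4 ⇒ h* = 0.6282.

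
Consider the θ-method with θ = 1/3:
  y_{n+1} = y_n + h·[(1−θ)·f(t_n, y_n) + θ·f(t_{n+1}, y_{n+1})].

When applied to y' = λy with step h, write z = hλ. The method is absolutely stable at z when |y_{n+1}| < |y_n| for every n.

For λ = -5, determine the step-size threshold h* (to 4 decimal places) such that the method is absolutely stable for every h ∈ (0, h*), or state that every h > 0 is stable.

Test eqn y'=λy, z=hλ:
  y_{n+1} = y_n + z·[2/3·y_n + 1/3·y_{n+1}] ⇒ (1 − 1/3z)y_{n+1} = (1 + 2/3z)y_n
  Hence R(z) = (1 + 2/3z)/(1 − 1/3z).

Boundary: |R(x)|=1, x<0.
x=-1.58: |R|=0.0349
R=−1: 1+2/3x = −1+1/3x ⇒ -1/3x=2 ⇒ x=2/(-1/3)=-6.0000
Confirm numerically:
  x=-4.395: |R|=0.78296 <1
  x=-3.993: |R|=0.71300 <1
  x=-3.661: |R|=0.64885 <1
  x=-2.460: |R|=0.35165 <1
  x=-6.488: |R|=1.05143 >1
  x=-6.283: |R|=1.03049 >1
  x=-6.219: |R|=1.02376 >1
Stable set (-6.0000, 0).

(-6.0000,0); λ=-5 ⇒ h* = (6)/5 = 1.2000.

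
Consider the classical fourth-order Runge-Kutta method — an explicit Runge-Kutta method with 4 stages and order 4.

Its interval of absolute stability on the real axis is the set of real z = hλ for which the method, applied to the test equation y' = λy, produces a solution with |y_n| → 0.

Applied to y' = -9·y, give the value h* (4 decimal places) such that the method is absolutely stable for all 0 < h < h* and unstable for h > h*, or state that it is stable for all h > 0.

(-2.7853,0); λ=-9 ⇒ h* = 0.3095.

Test eqn y'=λy, z=hλ:
  order 4, 4-stage ⇒ R(z)=1+z+z^2/2+z^3/6+z^4/24
  (e.g. R(-0.53)=0.58892, |R|=0.58892)

Solve |R(x)|<1 on ℝ⁻.
x=-0.53: |R|=0.5889
|R(-2.52)|=0.6683 |R(-2.15)|=0.3952 |R(-2.02)|=0.3402
Bisect:
  x_lo=-3.6238 |R|=3.1961  x_hi=-0.1849 |R|=0.8312
  mid=-1.90434 |R|=0.30588 →hi
  mid=-2.76406 |R|=0.96845 →hi
  mid=-3.19392 |R|=1.81234 →lo
  mid=-2.97899 |R|=1.33353 →lo
  mid=-2.87152 |R|=1.13799 →lo
  mid=-2.81779 |R|=1.05011 →lo
  mid=-2.79093 |R|=1.00852 →lo
  ...
  [-2.78547,-2.78526] ⇒ x*=-2.7853
Stable set (-2.7853, 0).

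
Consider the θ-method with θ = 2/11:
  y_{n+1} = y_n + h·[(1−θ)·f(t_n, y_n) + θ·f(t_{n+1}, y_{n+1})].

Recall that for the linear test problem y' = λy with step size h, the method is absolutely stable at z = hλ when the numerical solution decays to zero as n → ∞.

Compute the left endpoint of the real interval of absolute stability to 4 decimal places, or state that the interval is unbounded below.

Set f=λy, z=hλ:
  y_{n+1} = y_n + z·[9/11·y_n + 2/11·y_{n+1}] ⇒ (1 − 2/11z)y_{n+1} = (1 + 9/11z)y_n
  so R(z) = (1 + 9/11z)/(1 − 2/11z).

Find x<0 with |R(x)|<1.
x=-1.69: |R|=0.2928
R=−1: 1+9/11x = −1+2/11x ⇒ -7/11x=2 ⇒ x=2/(-7/11)=-3.1429
Confirm numerically:
  x=-3.010: |R|=0.94536 <1
  x=-2.442: |R|=0.69114 <1
  x=-1.744: |R|=0.32413 <1
  x=-3.519: |R|=1.14597 >1
  x=-3.200: |R|=1.02299 >1
So |R|<1 on (-3.1429, 0).

left endpoint -3.1429.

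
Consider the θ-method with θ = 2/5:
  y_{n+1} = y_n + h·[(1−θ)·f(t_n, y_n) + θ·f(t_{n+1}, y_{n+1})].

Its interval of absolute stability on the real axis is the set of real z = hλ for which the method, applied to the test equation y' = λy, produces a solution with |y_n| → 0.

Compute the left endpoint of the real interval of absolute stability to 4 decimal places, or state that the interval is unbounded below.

left endpoint -10.0000.

With y'=λy (z=hλ):
  y_{n+1} = y_n + z·[3/5·y_n + 2/5·y_{n+1}] ⇒ (1 − 2/5z)y_{n+1} = (1 + 3/5z)y_n
  so R(z) = (1 + 3/5z)/(1 − 2/5z).

Solve |R(x)|<1 on ℝ⁻.
x=-0.87: |R|=0.3546
R=−1: 1+3/5x = −1+2/5x ⇒ -1/5x=2 ⇒ x=2/(-1/5)=-10.0000
Confirm numerically:
  x=-6.869: |R|=0.83291 <1
  x=-5.543: |R|=0.72293 <1
  x=-4.745: |R|=0.63734 <1
  x=-4.550: |R|=0.61348 <1
  x=-10.097: |R|=1.00385 >1
  x=-10.027: |R|=1.00108 >1
So |R|<1 on (-10.0000, 0).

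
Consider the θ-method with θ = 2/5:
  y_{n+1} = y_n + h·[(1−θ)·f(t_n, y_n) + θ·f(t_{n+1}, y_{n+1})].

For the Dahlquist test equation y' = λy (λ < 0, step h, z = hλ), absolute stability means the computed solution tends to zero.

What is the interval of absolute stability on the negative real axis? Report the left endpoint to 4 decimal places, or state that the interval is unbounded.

z∈(-10.0000,0).

On y'=λy, z=hλ:
  y_{n+1} = y_n + z·[3/5·y_n + 2/5·y_{n+1}] ⇒ (1 − 2/5z)y_{n+1} = (1 + 3/5z)y_n
  ⇒ R(z) = (1 + 3/5z)/(1 − 2/5z).

Solve |R(x)|<1 on ℝ⁻.
x=-0.41: |R|=0.6478
R=−1: 1+3/5x = −1+2/5x ⇒ -1/5x=2 ⇒ x=2/(-1/5)=-10.0000
Confirm numerically:
  x=-7.168: |R|=0.85354 <1
  x=-6.752: |R|=0.82447 <1
  x=-5.834: |R|=0.75006 <1
  x=-5.762: |R|=0.74352 <1
  x=-10.589: |R|=1.02250 >1
  x=-10.578: |R|=1.02210 >1
  x=-10.515: |R|=1.01978 >1
Stable set (-10.0000, 0).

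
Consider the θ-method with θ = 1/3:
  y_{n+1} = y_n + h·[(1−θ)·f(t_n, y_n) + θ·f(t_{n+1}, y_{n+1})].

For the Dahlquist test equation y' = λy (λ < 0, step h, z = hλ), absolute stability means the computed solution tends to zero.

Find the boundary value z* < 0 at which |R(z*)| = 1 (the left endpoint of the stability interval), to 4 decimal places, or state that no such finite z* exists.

left endpoint -6.0000.

Set f=λy, z=hλ:
  y_{n+1} = y_n + z·[2/3·y_n + 1/3·y_{n+1}] ⇒ (1 − 1/3z)y_{n+1} = (1 + 2/3z)y_n
  Hence R(z) = (1 + 2/3z)/(1 − 1/3z).

Solve |R(x)|<1 on ℝ⁻.
x=-1.54: |R|=0.0176
R=−1: 1+2/3x = −1+1/3x ⇒ -1/3x=2 ⇒ x=2/(-1/3)=-6.0000
Confirm numerically:
  x=-5.594: |R|=0.95276 <1
  x=-4.220: |R|=0.75346 <1
  x=-3.572: |R|=0.63055 <1
  x=-3.027: |R|=0.50672 <1
  x=-6.331: |R|=1.03547 >1
  x=-6.104: |R|=1.01142 >1
Interval (-6.0000, 0).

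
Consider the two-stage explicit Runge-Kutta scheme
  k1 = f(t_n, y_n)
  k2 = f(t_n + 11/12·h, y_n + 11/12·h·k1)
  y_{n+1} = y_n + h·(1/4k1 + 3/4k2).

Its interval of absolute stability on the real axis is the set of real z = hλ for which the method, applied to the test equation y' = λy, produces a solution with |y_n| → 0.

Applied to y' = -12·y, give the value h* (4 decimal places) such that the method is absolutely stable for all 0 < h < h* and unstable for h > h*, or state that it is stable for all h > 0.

(-1.4545,0); λ=-12 ⇒ h* = (16/11)/12 = 0.1212.

Set f=λy, z=hλ:
  k1=λy_n ⇒ h·k1=z·y_n;  k2=λ(1+11/12z)y_n ⇒ h·k2=z(1+11/12z)y_n
  y_{n+1}/y_n = 1 + 1/4z + 3/4z(1+11/12z) = 1 + z + 11/16z²
  Hence R(z) = 1 + z + 11/16z².

Solve |R(x)|<1 on ℝ⁻.
x=-1.31: |R|=0.8698
R=1: x+11/16x²=0 ⇒ x=−16/11=-1.4545; min R=1−1/(4·11/16)=0.6364>−1
Confirm numerically:
  x=-1.226: |R|=0.80736 <1
  x=-1.041: |R|=0.70403 <1
  x=-0.872: |R|=0.65076 <1
  x=-0.710: |R|=0.63657 <1
  x=-1.721: |R|=1.31527 >1
  x=-1.533: |R|=1.08269 >1
Stable set (-1.4545, 0).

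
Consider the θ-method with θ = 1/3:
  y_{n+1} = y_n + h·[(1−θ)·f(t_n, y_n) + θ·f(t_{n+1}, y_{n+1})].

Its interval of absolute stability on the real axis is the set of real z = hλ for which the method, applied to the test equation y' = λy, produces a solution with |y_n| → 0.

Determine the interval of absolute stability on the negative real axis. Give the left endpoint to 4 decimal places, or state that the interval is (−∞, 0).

Test eqn y'=λy, z=hλ:
  y_{n+1} = y_n + z·[2/3·y_n + 1/3·y_{n+1}] ⇒ (1 − 1/3z)y_{n+1} = (1 + 2/3z)y_n
  R(z) = (1 + 2/3z)/(1 − 1/3z).

Boundary: |R(x)|=1, x<0.
x=-0.46: |R|=0.6012
R=−1: 1+2/3x = −1+1/3x ⇒ -1/3x=2 ⇒ x=2/(-1/3)=-6.0000
Confirm numerically:
  x=-5.337: |R|=0.92047 <1
  x=-4.690: |R|=0.82965 <1
  x=-3.595: |R|=0.63533 <1
  x=-6.458: |R|=1.04842 >1
  x=-6.441: |R|=1.04671 >1
Interval (-6.0000, 0).

z∈(-6.0000,0).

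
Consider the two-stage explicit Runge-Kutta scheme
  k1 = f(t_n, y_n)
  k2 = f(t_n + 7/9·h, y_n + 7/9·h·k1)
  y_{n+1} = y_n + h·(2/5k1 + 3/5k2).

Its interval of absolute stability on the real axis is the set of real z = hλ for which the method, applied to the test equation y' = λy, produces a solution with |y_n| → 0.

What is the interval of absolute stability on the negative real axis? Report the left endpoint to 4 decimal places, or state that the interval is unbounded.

With y'=λy (z=hλ):
  k1=λy_n ⇒ h·k1=z·y_n;  k2=λ(1+7/9z)y_n ⇒ h·k2=z(1+7/9z)y_n
  y_{n+1}/y_n = 1 + 2/5z + 3/5z(1+7/9z) = 1 + z + 7/15z²
  so R(z) = 1 + z + 7/15z².

Boundary: |R(x)|=1, x<0.
x=-1.21: |R|=0.4732
R=1: x+7/15x²=0 ⇒ x=−15/7=-2.1429; min R=1−1/(4·7/15)=0.4643>−1
Confirm numerically:
  x=-2.000: |R|=0.86667 <1
  x=-1.882: |R|=0.77090 <1
  x=-1.416: |R|=0.51969 <1
  x=-1.359: |R|=0.50288 <1
  x=-2.616: |R|=1.57761 >1
  x=-2.584: |R|=1.53196 >1
So |R|<1 on (-2.1429, 0).

z∈(-2.1429,0).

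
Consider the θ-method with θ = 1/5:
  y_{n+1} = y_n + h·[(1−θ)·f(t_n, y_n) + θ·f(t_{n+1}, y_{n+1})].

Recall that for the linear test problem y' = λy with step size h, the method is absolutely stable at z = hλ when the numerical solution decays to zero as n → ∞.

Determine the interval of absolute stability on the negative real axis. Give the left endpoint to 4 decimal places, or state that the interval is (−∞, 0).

On y'=λy, z=hλ:
  y_{n+1} = y_n + z·[4/5·y_n + 1/5·y_{n+1}] ⇒ (1 − 1/5z)y_{n+1} = (1 + 4/5z)y_n
  so R(z) = (1 + 4/5z)/(1 − 1/5z).

Need |R(x)|<1, x<0.
x=-0.96: |R|=0.1946
R=−1: 1+4/5x = −1+1/5x ⇒ -3/5x=2 ⇒ x=2/(-3/5)=-3.3333
Confirm numerically:
  x=-2.331: |R|=0.58982 <1
  x=-2.306: |R|=0.57815 <1
  x=-2.217: |R|=0.53596 <1
  x=-2.194: |R|=0.52488 <1
  x=-3.850: |R|=1.17514 >1
  x=-3.581: |R|=1.08659 >1
  x=-3.366: |R|=1.01171 >1
Stable set (-3.3333, 0).

(-3.3333, 0).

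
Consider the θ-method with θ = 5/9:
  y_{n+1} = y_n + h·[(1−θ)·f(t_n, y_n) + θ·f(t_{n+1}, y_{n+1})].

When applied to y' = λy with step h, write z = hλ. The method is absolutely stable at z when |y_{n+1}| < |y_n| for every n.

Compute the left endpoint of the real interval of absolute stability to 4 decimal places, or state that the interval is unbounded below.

(−∞, 0) — no finite endpoint.

Set f=λy, z=hλ:
  y_{n+1} = y_n + z·[4/9·y_n + 5/9·y_{n+1}] ⇒ (1 − 5/9z)y_{n+1} = (1 + 4/9z)y_n
  R(z) = (1 + 4/9z)/(1 − 5/9z).

Need |R(x)|<1, x<0.
x=-1.02: |R|=0.3489
x=-2: |R|=0.0526
x=-10: |R|=0.5254
x=-100: |R|=0.7682
θ=5/9≥1/2 ⇒ |1+4/9x|<|1−5/9x| ∀x<0 ⇒ unbounded interval.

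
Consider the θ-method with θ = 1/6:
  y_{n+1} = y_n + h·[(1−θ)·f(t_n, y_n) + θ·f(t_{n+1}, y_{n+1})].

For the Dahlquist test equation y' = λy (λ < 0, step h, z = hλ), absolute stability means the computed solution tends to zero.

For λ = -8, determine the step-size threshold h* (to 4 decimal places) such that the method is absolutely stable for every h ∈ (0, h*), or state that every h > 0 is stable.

(-3.0000,0); λ=-8 ⇒ h* = (3)/8 = 0.3750.

Test eqn y'=λy, z=hλ:
  y_{n+1} = y_n + z·[5/6·y_n + 1/6·y_{n+1}] ⇒ (1 − 1/6z)y_{n+1} = (1 + 5/6z)y_n
  so R(z) = (1 + 5/6z)/(1 − 1/6z).

Boundary: |R(x)|=1, x<0.
x=-1.57: |R|=0.2444
R=−1: 1+5/6x = −1+1/6x ⇒ -2/3x=2 ⇒ x=2/(-2/3)=-3.0000
Confirm numerically:
  x=-2.477: |R|=0.75321 <1
  x=-2.331: |R|=0.67879 <1
  x=-1.566: |R|=0.24187 <1
  x=-1.565: |R|=0.24124 <1
  x=-3.466: |R|=1.19692 >1
  x=-3.304: |R|=1.13070 >1
  x=-3.095: |R|=1.04178 >1
So |R|<1 on (-3.0000, 0).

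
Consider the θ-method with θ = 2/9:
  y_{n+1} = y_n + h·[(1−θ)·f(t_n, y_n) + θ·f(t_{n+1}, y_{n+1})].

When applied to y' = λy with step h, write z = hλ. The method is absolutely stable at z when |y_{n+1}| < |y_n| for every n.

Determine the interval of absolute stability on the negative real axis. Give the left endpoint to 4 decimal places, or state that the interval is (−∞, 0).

Test eqn y'=λy, z=hλ:
  y_{n+1} = y_n + z·[7/9·y_n + 2/9·y_{n+1}] ⇒ (1 − 2/9z)y_{n+1} = (1 + 7/9z)y_n
  so R(z) = (1 + 7/9z)/(1 − 2/9z).

Find x<0 with |R(x)|<1.
x=-1.69: |R|=0.2286
R=−1: 1+7/9x = −1+2/9x ⇒ -5/9x=2 ⇒ x=2/(-5/9)=-3.6000
Confirm numerically:
  x=-2.329: |R|=0.53470 <1
  x=-2.217: |R|=0.48526 <1
  x=-2.209: |R|=0.48167 <1
  x=-4.040: |R|=1.12881 >1
  x=-3.997: |R|=1.11681 >1
  x=-3.789: |R|=1.05700 >1
Stable set (-3.6000, 0).

z∈(-3.6000,0).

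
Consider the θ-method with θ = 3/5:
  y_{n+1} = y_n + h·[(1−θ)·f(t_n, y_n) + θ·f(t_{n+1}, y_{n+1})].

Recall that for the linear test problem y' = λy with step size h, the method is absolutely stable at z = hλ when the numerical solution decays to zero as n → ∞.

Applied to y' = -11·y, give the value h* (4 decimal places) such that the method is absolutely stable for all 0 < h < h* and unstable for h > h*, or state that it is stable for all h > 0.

On y'=λy, z=hλ:
  y_{n+1} = y_n + z·[2/5·y_n + 3/5·y_{n+1}] ⇒ (1 − 3/5z)y_{n+1} = (1 + 2/5z)y_n
  so R(z) = (1 + 2/5z)/(1 − 3/5z).

Find x<0 with |R(x)|<1.
x=-1.58: |R|=0.1889
x=-2: |R|=0.0909
x=-10: |R|=0.4286
x=-100: |R|=0.6393
θ=3/5≥1/2 ⇒ |1+2/5x|<|1−3/5x| ∀x<0 ⇒ unbounded interval.

interval (−∞, 0). Any h>0 works for λ=-11.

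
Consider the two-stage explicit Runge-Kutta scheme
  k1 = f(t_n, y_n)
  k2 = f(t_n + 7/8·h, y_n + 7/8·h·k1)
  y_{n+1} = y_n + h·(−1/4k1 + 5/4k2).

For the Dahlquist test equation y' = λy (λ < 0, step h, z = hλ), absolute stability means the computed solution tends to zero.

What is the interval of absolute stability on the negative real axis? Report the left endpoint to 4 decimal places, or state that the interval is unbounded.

On y'=λy, z=hλ:
  k1=λy_n ⇒ h·k1=z·y_n;  k2=λ(1+7/8z)y_n ⇒ h·k2=z(1+7/8z)y_n
  y_{n+1}/y_n = 1 − 1/4z + 5/4z(1+7/8z) = 1 + z + 35/32z²
  so R(z) = 1 + z + 35/32z².

Find x<0 with |R(x)|<1.
x=-1.48: |R|=1.9157
R=1: x+35/32x²=0 ⇒ x=−32/35=-0.9143; min R=1−1/(4·35/32)=0.7714>−1
Confirm numerically:
  x=-0.777: |R|=0.88333 <1
  x=-0.556: |R|=0.78212 <1
  x=-0.494: |R|=0.77291 <1
  x=-1.504: |R|=1.97008 >1
  x=-1.434: |R|=1.81514 >1
  x=-0.953: |R|=1.04035 >1
Interval (-0.9143, 0).

z∈(-0.9143,0).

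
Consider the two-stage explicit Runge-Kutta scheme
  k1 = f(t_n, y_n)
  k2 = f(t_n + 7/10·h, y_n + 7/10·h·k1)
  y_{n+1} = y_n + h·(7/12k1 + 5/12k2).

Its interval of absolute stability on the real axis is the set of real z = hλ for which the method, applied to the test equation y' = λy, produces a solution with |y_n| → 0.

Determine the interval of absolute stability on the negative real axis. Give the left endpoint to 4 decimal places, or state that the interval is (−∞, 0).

z∈(-3.4286,0).

With y'=λy (z=hλ):
  k1=λy_n ⇒ h·k1=z·y_n;  k2=λ(1+7/10z)y_n ⇒ h·k2=z(1+7/10z)y_n
  y_{n+1}/y_n = 1 + 7/12z + 5/12z(1+7/10z) = 1 + z + 7/24z²
  R(z) = 1 + z + 7/24z².

Boundary: |R(x)|=1, x<0.
x=-0.41: |R|=0.6390
R=1: x+7/24x²=0 ⇒ x=−24/7=-3.4286; min R=1−1/(4·7/24)=0.1429>−1
Confirm numerically:
  x=-2.627: |R|=0.38583 <1
  x=-2.476: |R|=0.31208 <1
  x=-2.336: |R|=0.25559 <1
  x=-1.681: |R|=0.14318 <1
  x=-3.912: |R|=1.55159 >1
  x=-3.669: |R|=1.25729 >1
  x=-3.498: |R|=1.07083 >1
Stable set (-3.4286, 0).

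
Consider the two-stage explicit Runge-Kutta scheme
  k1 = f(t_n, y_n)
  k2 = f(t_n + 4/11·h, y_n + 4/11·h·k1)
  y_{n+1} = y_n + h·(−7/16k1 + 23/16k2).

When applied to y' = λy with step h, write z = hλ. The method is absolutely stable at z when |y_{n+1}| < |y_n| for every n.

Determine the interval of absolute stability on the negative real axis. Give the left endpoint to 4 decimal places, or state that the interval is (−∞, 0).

(-1.9130, 0).

Test eqn y'=λy, z=hλ:
  k1=λy_n ⇒ h·k1=z·y_n;  k2=λ(1+4/11z)y_n ⇒ h·k2=z(1+4/11z)y_n
  y_{n+1}/y_n = 1 − 7/16z + 23/16z(1+4/11z) = 1 + z + 23/44z²
  so R(z) = 1 + z + 23/44z².

Solve |R(x)|<1 on ℝ⁻.
x=-1.54: |R|=0.6997
R=1: x+23/44x²=0 ⇒ x=−44/23=-1.9130; min R=1−1/(4·23/44)=0.5217>−1
Confirm numerically:
  x=-1.797: |R|=0.89100 <1
  x=-1.434: |R|=0.64091 <1
  x=-1.277: |R|=0.57543 <1
  x=-1.159: |R|=0.54317 <1
  x=-2.372: |R|=1.56906 >1
  x=-2.356: |R|=1.54552 >1
Interval (-1.9130, 0).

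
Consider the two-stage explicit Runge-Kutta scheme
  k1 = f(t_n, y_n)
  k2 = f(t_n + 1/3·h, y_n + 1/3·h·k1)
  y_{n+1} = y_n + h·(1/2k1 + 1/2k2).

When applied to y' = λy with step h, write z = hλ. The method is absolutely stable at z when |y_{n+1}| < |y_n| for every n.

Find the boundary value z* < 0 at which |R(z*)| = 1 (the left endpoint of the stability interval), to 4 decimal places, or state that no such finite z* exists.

z* = -6.0000.

With y'=λy (z=hλ):
  k1=λy_n ⇒ h·k1=z·y_n;  k2=λ(1+1/3z)y_n ⇒ h·k2=z(1+1/3z)y_n
  y_{n+1}/y_n = 1 + 1/2z + 1/2z(1+1/3z) = 1 + z + 1/6z²
  R(z) = 1 + z + 1/6z².

Boundary: |R(x)|=1, x<0.
x=-0.47: |R|=0.5668
R=1: x+1/6x²=0 ⇒ x=−6=-6.0000; min R=1−1/(4·1/6)=-0.5000>−1
Confirm numerically:
  x=-4.605: |R|=0.07066 <1
  x=-4.584: |R|=0.08182 <1
  x=-4.141: |R|=0.28302 <1
  x=-6.499: |R|=1.54050 >1
  x=-6.144: |R|=1.14746 >1
  x=-6.054: |R|=1.05449 >1
Stable set (-6.0000, 0).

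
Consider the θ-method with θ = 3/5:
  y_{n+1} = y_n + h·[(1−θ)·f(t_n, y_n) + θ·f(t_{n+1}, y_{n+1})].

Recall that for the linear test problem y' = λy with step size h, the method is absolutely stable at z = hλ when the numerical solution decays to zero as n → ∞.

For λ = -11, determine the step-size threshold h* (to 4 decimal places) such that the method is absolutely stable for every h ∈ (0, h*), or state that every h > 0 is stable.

With y'=λy (z=hλ):
  y_{n+1} = y_n + z·[2/5·y_n + 3/5·y_{n+1}] ⇒ (1 − 3/5z)y_{n+1} = (1 + 2/5z)y_n
  R(z) = (1 + 2/5z)/(1 − 3/5z).

Solve |R(x)|<1 on ℝ⁻.
x=-0.47: |R|=0.6334
x=-2: |R|=0.0909
x=-10: |R|=0.4286
x=-100: |R|=0.6393
θ=3/5≥1/2 ⇒ |1+2/5x|<|1−3/5x| ∀x<0 ⇒ stable on all of ℝ⁻.

(−∞, 0) — no finite endpoint. Any h>0 works for λ=-11.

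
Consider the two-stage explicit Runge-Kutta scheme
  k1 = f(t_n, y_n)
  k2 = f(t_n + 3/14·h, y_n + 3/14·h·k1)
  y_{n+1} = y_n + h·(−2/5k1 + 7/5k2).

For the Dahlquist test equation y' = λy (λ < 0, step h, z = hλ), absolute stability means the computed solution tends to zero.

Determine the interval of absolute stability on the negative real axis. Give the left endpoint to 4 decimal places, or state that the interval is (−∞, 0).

On y'=λy, z=hλ:
  k1=λy_n ⇒ h·k1=z·y_n;  k2=λ(1+3/14z)y_n ⇒ h·k2=z(1+3/14z)y_n
  y_{n+1}/y_n = 1 − 2/5z + 7/5z(1+3/14z) = 1 + z + 3/10z²
  R(z) = 1 + z + 3/10z².

Need |R(x)|<1, x<0.
x=-0.42: |R|=0.6329
R=1: x+3/10x²=0 ⇒ x=−10/3=-3.3333; min R=1−1/(4·3/10)=0.1667>−1
Confirm numerically:
  x=-2.312: |R|=0.29160 <1
  x=-1.808: |R|=0.17266 <1
  x=-1.711: |R|=0.16726 <1
  x=-1.350: |R|=0.19675 <1
  x=-3.798: |R|=1.52944 >1
  x=-3.674: |R|=1.37548 >1
Interval (-3.3333, 0).

(-3.3333, 0).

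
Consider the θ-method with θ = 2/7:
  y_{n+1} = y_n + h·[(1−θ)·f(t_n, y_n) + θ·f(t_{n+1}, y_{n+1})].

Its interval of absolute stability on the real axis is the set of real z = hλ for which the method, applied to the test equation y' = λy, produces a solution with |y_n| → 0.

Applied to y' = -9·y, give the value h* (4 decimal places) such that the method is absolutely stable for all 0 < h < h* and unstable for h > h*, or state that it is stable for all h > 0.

(-4.6667,0); λ=-9 ⇒ h* = (14/3)/9 = 0.5185.

With y'=λy (z=hλ):
  y_{n+1} = y_n + z·[5/7·y_n + 2/7·y_{n+1}] ⇒ (1 − 2/7z)y_{n+1} = (1 + 5/7z)y_n
  ⇒ R(z) = (1 + 5/7z)/(1 − 2/7z).

Boundary: |R(x)|=1, x<0.
x=-0.67: |R|=0.4376
R=−1: 1+5/7x = −1+2/7x ⇒ -3/7x=2 ⇒ x=2/(-3/7)=-4.6667
Confirm numerically:
  x=-3.452: |R|=0.73792 <1
  x=-3.134: |R|=0.65345 <1
  x=-1.871: |R|=0.21923 <1
  x=-5.110: |R|=1.07724 >1
  x=-5.050: |R|=1.06725 >1
So |R|<1 on (-4.6667, 0).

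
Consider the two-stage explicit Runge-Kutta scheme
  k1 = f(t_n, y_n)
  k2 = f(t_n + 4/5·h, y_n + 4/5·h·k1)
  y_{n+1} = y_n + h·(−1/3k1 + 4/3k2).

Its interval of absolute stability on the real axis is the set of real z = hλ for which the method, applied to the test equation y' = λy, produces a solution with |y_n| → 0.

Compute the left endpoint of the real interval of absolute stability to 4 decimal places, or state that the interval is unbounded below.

left endpoint -0.9375.

Set f=λy, z=hλ:
  k1=λy_n ⇒ h·k1=z·y_n;  k2=λ(1+4/5z)y_n ⇒ h·k2=z(1+4/5z)y_n
  y_{n+1}/y_n = 1 − 1/3z + 4/3z(1+4/5z) = 1 + z + 16/15z²
  so R(z) = 1 + z + 16/15z².

Solve |R(x)|<1 on ℝ⁻.
x=-0.87: |R|=0.9374
R=1: x+16/15x²=0 ⇒ x=−15/16=-0.9375; min R=1−1/(4·16/15)=0.7656>−1
Confirm numerically:
  x=-0.856: |R|=0.92559 <1
  x=-0.808: |R|=0.88839 <1
  x=-0.754: |R|=0.85242 <1
  x=-1.192: |R|=1.32359 >1
  x=-1.021: |R|=1.09094 >1
Stable set (-0.9375, 0).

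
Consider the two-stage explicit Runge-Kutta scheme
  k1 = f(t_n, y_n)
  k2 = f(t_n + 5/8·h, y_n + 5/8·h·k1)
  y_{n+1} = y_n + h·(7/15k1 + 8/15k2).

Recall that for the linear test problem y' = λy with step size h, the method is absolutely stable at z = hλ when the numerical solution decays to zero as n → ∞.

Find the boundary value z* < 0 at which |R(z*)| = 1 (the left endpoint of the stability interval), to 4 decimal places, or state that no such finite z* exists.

Set f=λy, z=hλ:
  k1=λy_n ⇒ h·k1=z·y_n;  k2=λ(1+5/8z)y_n ⇒ h·k2=z(1+5/8z)y_n
  y_{n+1}/y_n = 1 + 7/15z + 8/15z(1+5/8z) = 1 + z + 1/3z²
  ⇒ R(z) = 1 + z + 1/3z².

Solve |R(x)|<1 on ℝ⁻.
x=-1.71: |R|=0.2647
R=1: x+1/3x²=0 ⇒ x=−3=-3.0000; min R=1−1/(4·1/3)=0.2500>−1
Confirm numerically:
  x=-2.099: |R|=0.36960 <1
  x=-1.759: |R|=0.27236 <1
  x=-1.546: |R|=0.25071 <1
  x=-1.257: |R|=0.26968 <1
  x=-3.345: |R|=1.38468 >1
  x=-3.315: |R|=1.34807 >1
  x=-3.077: |R|=1.07898 >1
Stable set (-3.0000, 0).

z* = -3.0000.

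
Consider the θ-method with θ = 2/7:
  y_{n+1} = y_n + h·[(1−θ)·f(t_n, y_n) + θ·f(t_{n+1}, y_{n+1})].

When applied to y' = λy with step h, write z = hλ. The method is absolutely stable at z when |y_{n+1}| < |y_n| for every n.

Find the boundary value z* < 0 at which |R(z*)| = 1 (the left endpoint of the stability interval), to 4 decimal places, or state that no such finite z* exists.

With y'=λy (z=hλ):
  y_{n+1} = y_n + z·[5/7·y_n + 2/7·y_{n+1}] ⇒ (1 − 2/7z)y_{n+1} = (1 + 5/7z)y_n
  R(z) = (1 + 5/7z)/(1 − 2/7z).

Need |R(x)|<1, x<0.
x=-1.15: |R|=0.1344
R=−1: 1+5/7x = −1+2/7x ⇒ -3/7x=2 ⇒ x=2/(-3/7)=-4.6667
Confirm numerically:
  x=-4.243: |R|=0.91793 <1
  x=-3.330: |R|=0.70644 <1
  x=-2.528: |R|=0.46782 <1
  x=-5.045: |R|=1.06641 >1
  x=-4.773: |R|=1.01928 >1
So |R|<1 on (-4.6667, 0).

left endpoint -4.6667.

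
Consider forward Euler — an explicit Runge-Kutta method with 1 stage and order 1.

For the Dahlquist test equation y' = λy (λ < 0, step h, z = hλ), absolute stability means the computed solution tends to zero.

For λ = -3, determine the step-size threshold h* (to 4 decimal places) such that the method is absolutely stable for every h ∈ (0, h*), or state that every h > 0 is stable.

(-2.0000,0); λ=-3 ⇒ h* = 0.6667.

With y'=λy (z=hλ):
  order 1, 1-stage ⇒ R(z)=1+z
  (e.g. R(-0.87)=0.13000, |R|=0.13000)

Need |R(x)|<1, x<0.
x=-0.87: |R|=0.1300
|R(-2.23)|=1.2300 |R(-1.71)|=0.7100 |R(-1.44)|=0.4400
Bisect:
  x_lo=-2.8776 |R|=1.8776  x_hi=-0.3586 |R|=0.6414
  mid=-1.61806 |R|=0.61806 →hi
  mid=-2.24781 |R|=1.24781 →lo
  mid=-1.93293 |R|=0.93293 →hi
  mid=-2.09037 |R|=1.09037 →lo
  mid=-2.01165 |R|=1.01165 →lo
  mid=-1.97229 |R|=0.97229 →hi
  mid=-1.99197 |R|=0.99197 →hi
  mid=-2.00181 |R|=1.00181 →lo
  ...
  [-2.00012,-1.99997] ⇒ x*=-2.0000
So |R|<1 on (-2.0000, 0).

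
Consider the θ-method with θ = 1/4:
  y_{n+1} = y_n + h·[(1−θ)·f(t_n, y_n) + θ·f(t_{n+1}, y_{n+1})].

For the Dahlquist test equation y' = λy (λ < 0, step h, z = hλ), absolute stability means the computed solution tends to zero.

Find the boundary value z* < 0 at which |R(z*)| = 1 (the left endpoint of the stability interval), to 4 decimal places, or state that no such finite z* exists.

left endpoint -4.0000.

Set f=λy, z=hλ:
  y_{n+1} = y_n + z·[3/4·y_n + 1/4·y_{n+1}] ⇒ (1 − 1/4z)y_{n+1} = (1 + 3/4z)y_n
  R(z) = (1 + 3/4z)/(1 − 1/4z).

Solve |R(x)|<1 on ℝ⁻.
x=-1.55: |R|=0.1171
R=−1: 1+3/4x = −1+1/4x ⇒ -1/2x=2 ⇒ x=2/(-1/2)=-4.0000
Confirm numerically:
  x=-3.914: |R|=0.97827 <1
  x=-3.191: |R|=0.77500 <1
  x=-3.126: |R|=0.75470 <1
  x=-2.506: |R|=0.54073 <1
  x=-4.409: |R|=1.09728 >1
  x=-4.139: |R|=1.03416 >1
So |R|<1 on (-4.0000, 0).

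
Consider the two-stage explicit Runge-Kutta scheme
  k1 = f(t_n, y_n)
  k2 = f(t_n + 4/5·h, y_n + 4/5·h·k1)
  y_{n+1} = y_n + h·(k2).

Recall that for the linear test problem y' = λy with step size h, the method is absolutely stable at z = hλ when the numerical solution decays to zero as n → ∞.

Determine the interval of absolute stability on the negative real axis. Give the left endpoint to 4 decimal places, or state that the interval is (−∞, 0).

(-1.2500, 0).

On y'=λy, z=hλ:
  k1=λy_n ⇒ h·k1=z·y_n;  k2=λ(1+4/5z)y_n ⇒ h·k2=z(1+4/5z)y_n
  y_{n+1}/y_n = 1 + z(1+4/5z) = 1 + z + 4/5z²
  R(z) = 1 + z + 4/5z².

Boundary: |R(x)|=1, x<0.
x=-1.63: |R|=1.4955
R=1: x+4/5x²=0 ⇒ x=−5/4=-1.2500; min R=1−1/(4·4/5)=0.6875>−1
Confirm numerically:
  x=-1.209: |R|=0.96034 <1
  x=-1.126: |R|=0.88830 <1
  x=-0.544: |R|=0.69275 <1
  x=-1.771: |R|=1.73815 >1
  x=-1.582: |R|=1.42018 >1
  x=-1.574: |R|=1.40798 >1
So |R|<1 on (-1.2500, 0).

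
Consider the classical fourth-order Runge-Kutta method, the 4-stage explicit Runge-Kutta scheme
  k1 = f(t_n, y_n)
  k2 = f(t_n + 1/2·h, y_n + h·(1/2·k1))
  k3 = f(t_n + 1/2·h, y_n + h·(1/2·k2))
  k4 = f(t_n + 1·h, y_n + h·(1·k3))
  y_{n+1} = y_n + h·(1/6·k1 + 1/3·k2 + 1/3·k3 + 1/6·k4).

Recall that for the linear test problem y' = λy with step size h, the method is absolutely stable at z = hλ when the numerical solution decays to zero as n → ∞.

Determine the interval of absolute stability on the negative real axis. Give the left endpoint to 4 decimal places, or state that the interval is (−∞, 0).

Set f=λy, z=hλ:
  order 4, 4-stage ⇒ R(z)=1+z+z^2/2+z^3/6+z^4/24
  (e.g. R(-0.39)=0.67713, |R|=0.67713)

Need |R(x)|<1, x<0.
x=-0.39: |R|=0.6771
|R(-2.19)|=0.4159 |R(-2.01)|=0.3367 |R(-1.56)|=0.2708
Bisect:
  x_lo=-3.6028 |R|=3.1135  x_hi=-0.1326 |R|=0.8758
  mid=-1.86773 |R|=0.29762 →hi
  mid=-2.73529 |R|=0.92719 →hi
  mid=-3.16906 |R|=1.75050 →lo
  mid=-2.95217 |R|=1.28217 →lo
  mid=-2.84373 |R|=1.09174 →lo
  mid=-2.78951 |R|=1.00637 →lo
  mid=-2.76240 |R|=0.96602 →hi
  mid=-2.77595 |R|=0.98601 →hi
  mid=-2.78273 |R|=0.99614 →hi
  mid=-2.78612 |R|=1.00125 →lo
  ...
  [-2.78548,-2.78527] ⇒ x*=-2.7853
Interval (-2.7853, 0).

(-2.7853, 0).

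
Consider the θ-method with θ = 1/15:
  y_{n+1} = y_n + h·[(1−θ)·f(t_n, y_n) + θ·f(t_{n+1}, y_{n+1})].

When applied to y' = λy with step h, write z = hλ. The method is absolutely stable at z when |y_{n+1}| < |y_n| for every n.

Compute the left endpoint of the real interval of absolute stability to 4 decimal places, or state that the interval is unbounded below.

left endpoint -2.3077.

Set f=λy, z=hλ:
  y_{n+1} = y_n + z·[14/15·y_n + 1/15·y_{n+1}] ⇒ (1 − 1/15z)y_{n+1} = (1 + 14/15z)y_n
  ⇒ R(z) = (1 + 14/15z)/(1 − 1/15z).

Need |R(x)|<1, x<0.
x=-1.56: |R|=0.4130
R=−1: 1+14/15x = −1+1/15x ⇒ -13/15x=2 ⇒ x=2/(-13/15)=-2.3077
Confirm numerically:
  x=-1.969: |R|=0.74053 <1
  x=-1.630: |R|=0.47023 <1
  x=-1.283: |R|=0.18191 <1
  x=-1.265: |R|=0.16662 <1
  x=-2.833: |R|=1.38294 >1
  x=-2.621: |R|=1.23114 >1
So |R|<1 on (-2.3077, 0).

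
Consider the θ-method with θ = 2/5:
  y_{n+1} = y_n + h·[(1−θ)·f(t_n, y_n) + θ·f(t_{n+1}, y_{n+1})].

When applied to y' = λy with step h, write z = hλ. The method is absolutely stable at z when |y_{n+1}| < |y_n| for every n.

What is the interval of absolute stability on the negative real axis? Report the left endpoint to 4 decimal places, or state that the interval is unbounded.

(-10.0000, 0).

On y'=λy, z=hλ:
  y_{n+1} = y_n + z·[3/5·y_n + 2/5·y_{n+1}] ⇒ (1 − 2/5z)y_{n+1} = (1 + 3/5z)y_n
  so R(z) = (1 + 3/5z)/(1 − 2/5z).

Solve |R(x)|<1 on ℝ⁻.
x=-1.01: |R|=0.2806
R=−1: 1+3/5x = −1+2/5x ⇒ -1/5x=2 ⇒ x=2/(-1/5)=-10.0000
Confirm numerically:
  x=-8.221: |R|=0.91703 <1
  x=-6.268: |R|=0.78718 <1
  x=-4.938: |R|=0.65972 <1
  x=-10.561: |R|=1.02148 >1
  x=-10.236: |R|=1.00927 >1
  x=-10.042: |R|=1.00167 >1
Interval (-10.0000, 0).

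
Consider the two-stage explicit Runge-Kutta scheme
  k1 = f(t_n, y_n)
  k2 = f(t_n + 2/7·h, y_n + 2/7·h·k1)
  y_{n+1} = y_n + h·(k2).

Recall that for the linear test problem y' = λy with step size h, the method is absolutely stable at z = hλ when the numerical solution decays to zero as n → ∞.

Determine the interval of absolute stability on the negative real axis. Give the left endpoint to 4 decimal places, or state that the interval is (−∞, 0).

Set f=λy, z=hλ:
  k1=λy_n ⇒ h·k1=z·y_n;  k2=λ(1+2/7z)y_n ⇒ h·k2=z(1+2/7z)y_n
  y_{n+1}/y_n = 1 + z(1+2/7z) = 1 + z + 2/7z²
  Hence R(z) = 1 + z + 2/7z².

Need |R(x)|<1, x<0.
x=-1.64: |R|=0.1285
R=1: x+2/7x²=0 ⇒ x=−7/2=-3.5000; min R=1−1/(4·2/7)=0.1250>−1
Confirm numerically:
  x=-3.174: |R|=0.70436 <1
  x=-3.151: |R|=0.68580 <1
  x=-2.371: |R|=0.23518 <1
  x=-3.922: |R|=1.47288 >1
  x=-3.866: |R|=1.40427 >1
  x=-3.546: |R|=1.04660 >1
So |R|<1 on (-3.5000, 0).

(-3.5000, 0).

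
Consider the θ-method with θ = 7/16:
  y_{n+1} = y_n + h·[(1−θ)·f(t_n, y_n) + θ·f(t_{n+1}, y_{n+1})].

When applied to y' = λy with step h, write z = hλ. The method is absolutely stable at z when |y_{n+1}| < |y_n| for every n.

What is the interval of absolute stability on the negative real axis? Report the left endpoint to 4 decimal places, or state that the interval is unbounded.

(-16.0000, 0).

On y'=λy, z=hλ:
  y_{n+1} = y_n + z·[9/16·y_n + 7/16·y_{n+1}] ⇒ (1 − 7/16z)y_{n+1} = (1 + 9/16z)y_n
  R(z) = (1 + 9/16z)/(1 − 7/16z).

Need |R(x)|<1, x<0.
x=-1.19: |R|=0.2174
R=−1: 1+9/16x = −1+7/16x ⇒ -1/8x=2 ⇒ x=2/(-1/8)=-16.0000
Confirm numerically:
  x=-15.751: |R|=0.99606 <1
  x=-13.828: |R|=0.96149 <1
  x=-6.480: |R|=0.68970 <1
  x=-16.540: |R|=1.00820 >1
  x=-16.163: |R|=1.00252 >1
Stable set (-16.0000, 0).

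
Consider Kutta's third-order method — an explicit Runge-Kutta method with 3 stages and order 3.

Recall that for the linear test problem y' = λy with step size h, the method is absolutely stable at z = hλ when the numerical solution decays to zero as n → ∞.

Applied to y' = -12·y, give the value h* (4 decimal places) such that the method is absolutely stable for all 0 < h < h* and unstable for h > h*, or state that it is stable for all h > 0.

(-2.5127,0); λ=-12 ⇒ h* = 0.2094.

On y'=λy, z=hλ:
  order 3, 3-stage ⇒ R(z)=1+z+z^2/2+z^3/6
  (e.g. R(-1.79)=-0.14384, |R|=0.14384)

Need |R(x)|<1, x<0.
x=-1.79: |R|=0.1438
|R(-2.34)|=0.7377 |R(-2.2)|=0.5547 |R(-0.64)|=0.5211
Bisect:
  x_lo=-2.8879 |R|=1.7322  x_hi=-0.1826 |R|=0.8331
  mid=-1.53527 |R|=0.04014 →hi
  mid=-2.21160 |R|=0.56890 →hi
  mid=-2.54977 |R|=1.06192 →lo
  mid=-2.38069 |R|=0.79568 →hi
  mid=-2.46523 |R|=0.92356 →hi
  mid=-2.50750 |R|=0.99140 →hi
  mid=-2.52863 |R|=1.02632 →lo
  mid=-2.51807 |R|=1.00877 →lo
  ...
  [-2.51278,-2.51262] ⇒ x*=-2.5127
Stable set (-2.5127, 0).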